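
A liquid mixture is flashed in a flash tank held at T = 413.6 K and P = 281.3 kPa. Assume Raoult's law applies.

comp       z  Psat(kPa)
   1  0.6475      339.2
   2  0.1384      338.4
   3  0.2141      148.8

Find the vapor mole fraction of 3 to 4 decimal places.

y_3 = 0.1606

Raoult's law: Kᵢ = Pᵢˢᵃᵗ/P = Pᵢˢᵃᵗ/281.3.
  K_1 = 339.2/281.3 = 1.205830, K_2 = 338.4/281.3 = 1.202986, K_3 = 148.8/281.3 = 0.528973
Iterate (Newton) starting at ψ = 0.5:
  ψ = 0.5000: g = 0.01443, g' = -0.1085 → ψ = 0.6329
  ψ = 0.6329: g = -0.00088, g' = -0.1224 → ψ = 0.6258
Converged at ψ = 0.6258.
Compositions from xᵢ = zᵢ/(1+ψ(Kᵢ−1)), yᵢ = Kᵢxᵢ:
  1: x = 0.5736, y = 0.6917
  2: x = 0.1228, y = 0.1477
  3: x = 0.3036, y = 0.1606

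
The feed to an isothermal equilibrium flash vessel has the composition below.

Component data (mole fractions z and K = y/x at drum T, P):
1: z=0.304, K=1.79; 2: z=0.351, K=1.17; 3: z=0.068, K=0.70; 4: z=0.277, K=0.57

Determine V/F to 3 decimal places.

V/F = 0.758

Material balance + equilibrium reduce to Σ zᵢ(Kᵢ−1)/(1+V/F(Kᵢ−1)) = 0.
Feasibility: ΣzᵢKᵢ = 1.160, Σzᵢ/Kᵢ = 1.053 — both > 1, two phases present.
Newton iteration, V/F⁰ = 0.54:
  V/F = 0.540: g = 0.0435, g' = -0.197 → V/F = 0.761
  V/F = 0.761: g = -0.0006, g' = -0.205 → V/F = 0.758
Converged at V/F = 0.758.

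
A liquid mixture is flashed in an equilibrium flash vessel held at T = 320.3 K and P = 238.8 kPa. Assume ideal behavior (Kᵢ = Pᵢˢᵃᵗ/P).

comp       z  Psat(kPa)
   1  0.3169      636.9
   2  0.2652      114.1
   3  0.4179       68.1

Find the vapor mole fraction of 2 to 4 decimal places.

y_2 = 0.1326

Raoult's law: Kᵢ = Pᵢˢᵃᵗ/P = Pᵢˢᵃᵗ/238.8.
  K_1 = 636.9/238.8 = 2.667085, K_2 = 114.1/238.8 = 0.477806, K_3 = 68.1/238.8 = 0.285176
Material balance + equilibrium reduce to Σ zᵢ(Kᵢ−1)/(1+ψ(Kᵢ−1)) = 0.
Feasibility: ΣzᵢKᵢ = 1.0911, Σzᵢ/Kᵢ = 2.1393 — both > 1, two phases present.
Newton–Raphson from ψ = 0.5:
  ψ = 0.5000: g = -0.36417, g' = -0.9116 → ψ = 0.1005
  ψ = 0.1005: g = -0.01552, g' = -0.9745 → ψ = 0.0846
  ψ = 0.0846: g = 0.00018, g' = -0.9976 → ψ = 0.0848
Converged at ψ = 0.0848.
Compositions from xᵢ = zᵢ/(1+ψ(Kᵢ−1)), yᵢ = Kᵢxᵢ:
  1: x = 0.2777, y = 0.7406
  2: x = 0.2775, y = 0.1326
  3: x = 0.4449, y = 0.1269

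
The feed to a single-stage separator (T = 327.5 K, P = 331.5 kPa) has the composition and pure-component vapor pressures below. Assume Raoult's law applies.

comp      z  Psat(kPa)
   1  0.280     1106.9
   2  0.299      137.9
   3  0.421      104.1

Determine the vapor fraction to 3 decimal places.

Raoult's law: Kᵢ = Pᵢˢᵃᵗ/P = Pᵢˢᵃᵗ/331.5.
  K_1 = 1106.9/331.5 = 3.33906, K_2 = 137.9/331.5 = 0.41599, K_3 = 104.1/331.5 = 0.31403
Rachford–Rice: g(ψ) = Σ zᵢ(Kᵢ−1)/(1+ψ(Kᵢ−1)) = 0.
Feasibility: ΣzᵢKᵢ = 1.192, Σzᵢ/Kᵢ = 2.143 — both > 1, two phases present.
Iterate (Newton) starting at ψ = 0.47:
  ψ = 0.470: g = -0.3549, g' = -0.973 → ψ = 0.105
  ψ = 0.105: g = 0.0284, g' = -1.333 → ψ = 0.126
  ψ = 0.126: g = 0.0007, g' = -1.269 → ψ = 0.127
Converged at ψ = 0.127.

ψ = 0.127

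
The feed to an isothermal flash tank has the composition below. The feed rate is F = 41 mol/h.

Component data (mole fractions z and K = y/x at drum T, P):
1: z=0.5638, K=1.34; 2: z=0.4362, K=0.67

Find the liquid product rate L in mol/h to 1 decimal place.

L = 23.6 mol/h

Material balance + equilibrium reduce to Σ zᵢ(Kᵢ−1)/(1+V/F(Kᵢ−1)) = 0.
Feasibility: ΣzᵢKᵢ = 1.0477, Σzᵢ/Kᵢ = 1.0718 — both > 1, two phases present.
Binary case is linear: z₁(K₁−1)(1+V/F(K₂−1)) + z₂(K₂−1)(1+V/F(K₁−1)) = 0
⇒ V/F = [z₁(K₁−1)+z₂(K₂−1)] / [−(K₁−1)(K₂−1)] = 0.04775/0.11220 = 0.4255
Then V = V/F·F = 0.4255·41 = 17.4 mol/h and L = F − V = 23.6 mol/h.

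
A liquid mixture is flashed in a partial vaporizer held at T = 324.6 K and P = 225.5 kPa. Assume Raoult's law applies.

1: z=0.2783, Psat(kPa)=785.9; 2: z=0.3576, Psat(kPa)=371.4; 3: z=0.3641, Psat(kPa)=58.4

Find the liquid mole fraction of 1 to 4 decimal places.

x_1 = 0.1166

Raoult's law: Kᵢ = Pᵢˢᵃᵗ/P = Pᵢˢᵃᵗ/225.5.
  K_1 = 785.9/225.5 = 3.485144, K_2 = 371.4/225.5 = 1.647007, K_3 = 58.4/225.5 = 0.258980
Rachford–Rice: g(ψ) = Σ zᵢ(Kᵢ−1)/(1+ψ(Kᵢ−1)) = 0.
Feasibility: ΣzᵢKᵢ = 1.6532, Σzᵢ/Kᵢ = 1.7029 — both > 1, two phases present.
Iterate (Newton) starting at ψ = 0.5:
  ψ = 0.5000: g = 0.05461, g' = -0.9318 → ψ = 0.5586
  ψ = 0.5586: g = -0.00083, g' = -0.9642 → ψ = 0.5577
Converged at ψ = 0.5577.
Compositions from xᵢ = zᵢ/(1+ψ(Kᵢ−1)), yᵢ = Kᵢxᵢ:
  1: x = 0.1166, y = 0.4065
  2: x = 0.2628, y = 0.4328
  3: x = 0.6206, y = 0.1607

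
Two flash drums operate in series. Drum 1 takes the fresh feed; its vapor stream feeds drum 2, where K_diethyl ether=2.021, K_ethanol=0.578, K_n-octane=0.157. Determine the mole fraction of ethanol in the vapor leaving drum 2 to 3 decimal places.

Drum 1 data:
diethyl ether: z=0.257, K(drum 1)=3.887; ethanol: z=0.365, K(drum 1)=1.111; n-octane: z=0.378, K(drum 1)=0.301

y_ethanol (drum 2) = 0.253

Drum 1:
Rachford–Rice: g(ψ₁) = Σ zᵢ(Kᵢ−1)/(1+ψ₁(Kᵢ−1)) = 0.
Check two-phase: ΣzᵢKᵢ = 1.518 > 1 and Σzᵢ/Kᵢ = 1.650 > 1, so g(0) = 0.518 > 0 and g(1) = -0.650 < 0.
Newton iteration, ψ₁⁰ = 0.5:
  ψ₁ = 0.500: g = -0.0642, g' = -0.799 → ψ₁ = 0.420
Converged at ψ₁ = 0.420.
Drum-1 compositions:
  diethyl ether: x = 0.116, y = 0.451
  ethanol: x = 0.349, y = 0.387
  n-octane: x = 0.535, y = 0.161
Drum-2 feed = drum-1 vapor: z₂ = (0.4515, 0.3875, 0.1611).
Drum 2:
Let ψ₂ = V/F and solve Σ zᵢ(Kᵢ−1)/(1+ψ₂(Kᵢ−1)) = 0.
Check two-phase: ΣzᵢKᵢ = 1.162 > 1 and Σzᵢ/Kᵢ = 1.920 > 1, so g(0) = 0.162 > 0 and g(1) = -0.920 < 0.
Newton iteration, ψ₂⁰ = 0.47:
  ψ₂ = 0.470: g = -0.1173, g' = -0.636 → ψ₂ = 0.286
  ψ₂ = 0.286: g = -0.0078, g' = -0.570 → ψ₂ = 0.272
Converged at ψ₂ = 0.272.
  diethyl ether: x = 0.353, y = 0.714
  ethanol: x = 0.438, y = 0.253
  n-octane: x = 0.209, y = 0.033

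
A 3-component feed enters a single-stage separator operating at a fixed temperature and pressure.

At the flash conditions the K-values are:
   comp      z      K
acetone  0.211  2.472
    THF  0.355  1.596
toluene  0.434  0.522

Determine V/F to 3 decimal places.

Material balance + equilibrium reduce to Σ zᵢ(Kᵢ−1)/(1+V/F(Kᵢ−1)) = 0.
Check two-phase: ΣzᵢKᵢ = 1.315 > 1 and Σzᵢ/Kᵢ = 1.139 > 1, so g(0) = 0.315 > 0 and g(1) = -0.139 < 0.
Newton–Raphson from V/F = 0.47:
  V/F = 0.470: g = 0.0813, g' = -0.402 → V/F = 0.672
  V/F = 0.672: g = 0.0014, g' = -0.395 → V/F = 0.676
Converged at V/F = 0.676.

V/F = 0.676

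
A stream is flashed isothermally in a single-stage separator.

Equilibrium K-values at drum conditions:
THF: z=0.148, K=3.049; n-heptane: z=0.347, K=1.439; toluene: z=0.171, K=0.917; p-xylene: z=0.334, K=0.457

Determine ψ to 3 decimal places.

ψ = 0.529

Let ψ = V/F and solve Σ zᵢ(Kᵢ−1)/(1+ψ(Kᵢ−1)) = 0.
Check two-phase: ΣzᵢKᵢ = 1.260 > 1 and Σzᵢ/Kᵢ = 1.207 > 1, so g(0) = 0.260 > 0 and g(1) = -0.207 < 0.
Newton–Raphson from ψ = 0.5:
  ψ = 0.500: g = 0.0109, g' = -0.383 → ψ = 0.529
Converged at ψ = 0.529.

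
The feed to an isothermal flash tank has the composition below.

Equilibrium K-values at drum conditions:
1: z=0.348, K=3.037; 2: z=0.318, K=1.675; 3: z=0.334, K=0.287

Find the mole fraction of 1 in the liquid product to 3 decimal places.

Rachford–Rice: g(ψ) = Σ zᵢ(Kᵢ−1)/(1+ψ(Kᵢ−1)) = 0.
Check two-phase: ΣzᵢKᵢ = 1.685 > 1 and Σzᵢ/Kᵢ = 1.468 > 1, so g(0) = 0.685 > 0 and g(1) = -0.468 < 0.
Newton–Raphson from ψ = 0.5:
  ψ = 0.500: g = 0.1416, g' = -0.845 → ψ = 0.667
  ψ = 0.667: g = -0.0060, g' = -0.946 → ψ = 0.661
Converged at ψ = 0.661.
Compositions from xᵢ = zᵢ/(1+ψ(Kᵢ−1)), yᵢ = Kᵢxᵢ:
  1: x = 0.148, y = 0.450
  2: x = 0.220, y = 0.368
  3: x = 0.632, y = 0.181

x_1 = 0.148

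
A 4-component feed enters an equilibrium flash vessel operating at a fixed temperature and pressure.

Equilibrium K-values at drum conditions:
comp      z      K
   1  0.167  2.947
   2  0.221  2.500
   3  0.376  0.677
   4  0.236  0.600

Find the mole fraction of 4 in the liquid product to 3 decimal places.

x_4 = 0.333

Material balance + equilibrium reduce to Σ zᵢ(Kᵢ−1)/(1+ψ(Kᵢ−1)) = 0.
Feasibility: ΣzᵢKᵢ = 1.441, Σzᵢ/Kᵢ = 1.094 — both > 1, two phases present.
Iterate (Newton) starting at ψ = 0.5:
  ψ = 0.500: g = 0.0913, g' = -0.440 → ψ = 0.708
  ψ = 0.708: g = 0.0084, g' = -0.368 → ψ = 0.731
Converged at ψ = 0.731.
Compositions from xᵢ = zᵢ/(1+ψ(Kᵢ−1)), yᵢ = Kᵢxᵢ:
  1: x = 0.069, y = 0.203
  2: x = 0.105, y = 0.264
  3: x = 0.492, y = 0.333
  4: x = 0.333, y = 0.200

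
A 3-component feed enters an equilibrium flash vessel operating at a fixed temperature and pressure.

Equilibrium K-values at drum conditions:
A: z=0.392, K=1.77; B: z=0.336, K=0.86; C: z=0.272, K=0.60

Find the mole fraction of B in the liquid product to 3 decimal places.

x_B = 0.370

Rachford–Rice: g(β) = Σ zᵢ(Kᵢ−1)/(1+β(Kᵢ−1)) = 0.
Feasibility: ΣzᵢKᵢ = 1.146, Σzᵢ/Kᵢ = 1.065 — both > 1, two phases present.
Newton iteration, β⁰ = 0.37:
  β = 0.370: g = 0.0576, g' = -0.208 → β = 0.647
  β = 0.647: g = 0.0030, g' = -0.191 → β = 0.662
  β = 0.662: g = 0.0000, g' = -0.190 → β = 0.663
Converged at β = 0.663.
Compositions from xᵢ = zᵢ/(1+β(Kᵢ−1)), yᵢ = Kᵢxᵢ:
  A: x = 0.260, y = 0.459
  B: x = 0.370, y = 0.319
  C: x = 0.370, y = 0.222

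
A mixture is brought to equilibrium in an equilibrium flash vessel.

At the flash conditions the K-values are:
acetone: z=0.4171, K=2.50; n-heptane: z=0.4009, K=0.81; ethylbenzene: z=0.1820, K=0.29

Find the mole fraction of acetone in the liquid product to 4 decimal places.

x_acetone = 0.2141

Let β = V/F and solve Σ zᵢ(Kᵢ−1)/(1+β(Kᵢ−1)) = 0.
g(0) = ΣzᵢKᵢ − 1 = 0.4203 and g(1) = 1 − Σzᵢ/Kᵢ = -0.2894, so a root lies in (0, 1).
Newton iteration, β⁰ = 0.37:
  β = 0.3700: g = 0.14516, g' = -0.5736 → β = 0.6230
  β = 0.6230: g = 0.00528, g' = -0.5644 → β = 0.6324
Converged at β = 0.6324.
Compositions from xᵢ = zᵢ/(1+β(Kᵢ−1)), yᵢ = Kᵢxᵢ:
  acetone: x = 0.2141, y = 0.5351
  n-heptane: x = 0.4556, y = 0.3691
  ethylbenzene: x = 0.3303, y = 0.0958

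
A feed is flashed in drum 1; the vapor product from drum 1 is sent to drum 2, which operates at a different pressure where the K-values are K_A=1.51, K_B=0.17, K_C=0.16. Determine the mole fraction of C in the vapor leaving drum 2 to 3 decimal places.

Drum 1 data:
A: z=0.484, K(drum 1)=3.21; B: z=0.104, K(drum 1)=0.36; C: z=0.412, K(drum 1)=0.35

y_C (drum 2) = 0.048

Drum 1:
Let ψ₁ = V/F and solve Σ zᵢ(Kᵢ−1)/(1+ψ₁(Kᵢ−1)) = 0.
Feasibility: ΣzᵢKᵢ = 1.735, Σzᵢ/Kᵢ = 1.617 — both > 1, two phases present.
Newton–Raphson from ψ₁ = 0.5:
  ψ₁ = 0.500: g = 0.0135, g' = -1.008 → ψ₁ = 0.513
Converged at ψ₁ = 0.513.
Drum-1 compositions:
  A: x = 0.227, y = 0.728
  B: x = 0.155, y = 0.056
  C: x = 0.618, y = 0.216
Drum-2 feed = drum-1 vapor: z₂ = (0.7278, 0.0558, 0.2164).
Drum 2:
Iterate (Newton) starting at ψ₂ = 0.5:
  ψ₂ = 0.500: g = -0.0968, g' = -0.686 → ψ₂ = 0.359
  ψ₂ = 0.359: g = -0.0125, g' = -0.526 → ψ₂ = 0.335
Converged at ψ₂ = 0.335.
  A: x = 0.622, y = 0.939
  B: x = 0.077, y = 0.013
  C: x = 0.301, y = 0.048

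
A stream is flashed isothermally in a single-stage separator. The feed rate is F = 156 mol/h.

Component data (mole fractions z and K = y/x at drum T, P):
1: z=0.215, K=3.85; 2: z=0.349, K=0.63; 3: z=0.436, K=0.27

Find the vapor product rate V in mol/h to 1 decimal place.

Rachford–Rice: g(V/F) = Σ zᵢ(Kᵢ−1)/(1+V/F(Kᵢ−1)) = 0.
Check two-phase: ΣzᵢKᵢ = 1.165 > 1 and Σzᵢ/Kᵢ = 2.225 > 1, so g(0) = 0.165 > 0 and g(1) = -1.225 < 0.
Newton–Raphson from V/F = 0.5:
  V/F = 0.500: g = -0.4070, g' = -0.945 → V/F = 0.069
  V/F = 0.069: g = 0.0438, g' = -1.525 → V/F = 0.098
  V/F = 0.098: g = 0.0021, g' = -1.388 → V/F = 0.100
Converged at V/F = 0.100.
Then V = V/F·F = 0.0996·156 = 15.5 mol/h and L = F − V = 140.5 mol/h.

V = 15.5 mol/h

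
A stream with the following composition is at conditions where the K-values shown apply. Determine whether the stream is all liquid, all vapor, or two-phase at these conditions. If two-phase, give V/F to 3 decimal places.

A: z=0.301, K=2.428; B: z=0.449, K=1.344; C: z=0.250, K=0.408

two-phase, V/F = 0.880

ΣzᵢKᵢ = 1.436; Σzᵢ/Kᵢ = 1.071.
Both exceed 1, so a two-phase solution exists.
Let ψ = V/F and solve Σ zᵢ(Kᵢ−1)/(1+ψ(Kᵢ−1)) = 0.
Newton iteration, ψ⁰ = 0.5:
  ψ = 0.500: g = 0.1723, g' = -0.424 → ψ = 0.906
  ψ = 0.906: g = -0.0141, g' = -0.555 → ψ = 0.881
  ψ = 0.881: g = -0.0003, g' = -0.534 → ψ = 0.880
Converged at ψ = 0.880.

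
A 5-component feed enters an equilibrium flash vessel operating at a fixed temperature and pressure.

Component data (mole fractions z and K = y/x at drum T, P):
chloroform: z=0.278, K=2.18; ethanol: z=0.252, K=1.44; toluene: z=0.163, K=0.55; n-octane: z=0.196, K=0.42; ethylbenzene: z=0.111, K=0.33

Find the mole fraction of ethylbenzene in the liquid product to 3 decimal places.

Let ψ = V/F and solve Σ zᵢ(Kᵢ−1)/(1+ψ(Kᵢ−1)) = 0.
Check two-phase: ΣzᵢKᵢ = 1.178 > 1 and Σzᵢ/Kᵢ = 1.402 > 1, so g(0) = 0.178 > 0 and g(1) = -0.402 < 0.
Newton–Raphson from ψ = 0.5:
  ψ = 0.500: g = -0.0694, g' = -0.484 → ψ = 0.357
  ψ = 0.357: g = -0.0017, g' = -0.466 → ψ = 0.353
Converged at ψ = 0.353.
Compositions from xᵢ = zᵢ/(1+ψ(Kᵢ−1)), yᵢ = Kᵢxᵢ:
  chloroform: x = 0.196, y = 0.428
  ethanol: x = 0.218, y = 0.314
  toluene: x = 0.194, y = 0.107
  n-octane: x = 0.246, y = 0.104
  ethylbenzene: x = 0.145, y = 0.048

x_ethylbenzene = 0.145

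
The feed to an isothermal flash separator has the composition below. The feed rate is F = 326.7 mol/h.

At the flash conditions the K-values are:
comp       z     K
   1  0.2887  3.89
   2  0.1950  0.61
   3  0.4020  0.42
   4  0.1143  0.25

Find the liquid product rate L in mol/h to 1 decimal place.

Rachford–Rice: g(ψ) = Σ zᵢ(Kᵢ−1)/(1+ψ(Kᵢ−1)) = 0.
g(0) = ΣzᵢKᵢ − 1 = 0.4394 and g(1) = 1 − Σzᵢ/Kᵢ = -0.8082, so a root lies in (0, 1).
Iterate (Newton) starting at ψ = 0.66:
  ψ = 0.6600: g = -0.36296, g' = -0.9461 → ψ = 0.2764
  ψ = 0.2764: g = -0.00720, g' = -1.0766 → ψ = 0.2697
Converged at ψ = 0.2697.
Then V = ψ·F = 0.2697·326.7 = 88.1 mol/h and L = F − V = 238.6 mol/h.

L = 238.6 mol/h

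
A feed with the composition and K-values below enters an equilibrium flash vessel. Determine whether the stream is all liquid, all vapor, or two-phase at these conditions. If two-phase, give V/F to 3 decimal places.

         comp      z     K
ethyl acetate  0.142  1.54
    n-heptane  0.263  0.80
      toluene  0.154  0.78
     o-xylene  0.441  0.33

all liquid

ΣzᵢKᵢ = 0.695; Σzᵢ/Kᵢ = 1.955.
Since ΣzᵢKᵢ < 1 the mixture is below its bubble point — single liquid phase.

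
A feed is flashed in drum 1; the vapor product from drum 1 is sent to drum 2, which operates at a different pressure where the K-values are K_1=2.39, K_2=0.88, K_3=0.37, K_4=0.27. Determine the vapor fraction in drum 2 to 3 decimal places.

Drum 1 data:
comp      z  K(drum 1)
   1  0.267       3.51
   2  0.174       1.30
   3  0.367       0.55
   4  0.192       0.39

Drum 1:
Newton iteration, ψ₁⁰ = 0.5:
  ψ₁ = 0.500: g = -0.0390, g' = -0.614 → ψ₁ = 0.436
  ψ₁ = 0.436: g = 0.0008, g' = -0.643 → ψ₁ = 0.438
Converged at ψ₁ = 0.438.
Drum-1 compositions:
  1: x = 0.127, y = 0.447
  2: x = 0.154, y = 0.200
  3: x = 0.457, y = 0.251
  4: x = 0.262, y = 0.102
Drum-2 feed = drum-1 vapor: z₂ = (0.4465, 0.1999, 0.2514, 0.1022).
Drum 2:
Material balance + equilibrium reduce to Σ zᵢ(Kᵢ−1)/(1+ψ₂(Kᵢ−1)) = 0.
Check two-phase: ΣzᵢKᵢ = 1.364 > 1 and Σzᵢ/Kᵢ = 1.472 > 1, so g(0) = 0.364 > 0 and g(1) = -0.472 < 0.
Newton iteration, ψ₂⁰ = 0.56:
  ψ₂ = 0.560: g = -0.0475, g' = -0.670 → ψ₂ = 0.489
  ψ₂ = 0.489: g = -0.0008, g' = -0.649 → ψ₂ = 0.488
Converged at ψ₂ = 0.488.
  1: x = 0.266, y = 0.636
  2: x = 0.212, y = 0.187
  3: x = 0.363, y = 0.134
  4: x = 0.159, y = 0.043

V/F (drum 2) = 0.488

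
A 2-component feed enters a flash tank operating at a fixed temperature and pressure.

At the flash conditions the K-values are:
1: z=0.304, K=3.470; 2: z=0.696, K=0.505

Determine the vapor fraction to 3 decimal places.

ψ = 0.332

Rachford–Rice: g(ψ) = Σ zᵢ(Kᵢ−1)/(1+ψ(Kᵢ−1)) = 0.
Check two-phase: ΣzᵢKᵢ = 1.406 > 1 and Σzᵢ/Kᵢ = 1.466 > 1, so g(0) = 0.406 > 0 and g(1) = -0.466 < 0.
Newton iteration, ψ⁰ = 0.59:
  ψ = 0.590: g = -0.1811, g' = -0.647 → ψ = 0.310
  ψ = 0.310: g = 0.0180, g' = -0.832 → ψ = 0.332
Converged at ψ = 0.332.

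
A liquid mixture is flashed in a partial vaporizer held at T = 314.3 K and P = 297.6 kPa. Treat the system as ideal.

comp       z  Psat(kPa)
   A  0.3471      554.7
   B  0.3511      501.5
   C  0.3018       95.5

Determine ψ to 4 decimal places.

ψ = 0.6365

Raoult's law: Kᵢ = Pᵢˢᵃᵗ/P = Pᵢˢᵃᵗ/297.6.
  K_A = 554.7/297.6 = 1.863911, K_B = 501.5/297.6 = 1.685148, K_C = 95.5/297.6 = 0.320901
Material balance + equilibrium reduce to Σ zᵢ(Kᵢ−1)/(1+ψ(Kᵢ−1)) = 0.
g(0) = ΣzᵢKᵢ − 1 = 0.3355 and g(1) = 1 − Σzᵢ/Kᵢ = -0.3350, so a root lies in (0, 1).
Newton–Raphson from ψ = 0.5:
  ψ = 0.5000: g = 0.07826, g' = -0.5369 → ψ = 0.6458
  ψ = 0.6458: g = -0.00579, g' = -0.6275 → ψ = 0.6365
Converged at ψ = 0.6365.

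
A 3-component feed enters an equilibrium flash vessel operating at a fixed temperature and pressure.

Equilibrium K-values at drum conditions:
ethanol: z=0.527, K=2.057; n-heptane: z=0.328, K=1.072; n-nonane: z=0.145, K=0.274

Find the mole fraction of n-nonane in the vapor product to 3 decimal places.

Let ψ = V/F and solve Σ zᵢ(Kᵢ−1)/(1+ψ(Kᵢ−1)) = 0.
g(0) = ΣzᵢKᵢ − 1 = 0.475 and g(1) = 1 − Σzᵢ/Kᵢ = -0.091, so a root lies in (0, 1).
Newton–Raphson from ψ = 0.5:
  ψ = 0.500: g = 0.2220, g' = -0.442 → ψ = 1.000
  ψ = 1.000: g = -0.0914, g' = -1.159 → ψ = 0.921
  ψ = 0.921: g = -0.0134, g' = -0.849 → ψ = 0.905
Converged at ψ = 0.905.
Compositions from xᵢ = zᵢ/(1+ψ(Kᵢ−1)), yᵢ = Kᵢxᵢ:
  ethanol: x = 0.269, y = 0.554
  n-heptane: x = 0.308, y = 0.330
  n-nonane: x = 0.423, y = 0.116

y_n-nonane = 0.116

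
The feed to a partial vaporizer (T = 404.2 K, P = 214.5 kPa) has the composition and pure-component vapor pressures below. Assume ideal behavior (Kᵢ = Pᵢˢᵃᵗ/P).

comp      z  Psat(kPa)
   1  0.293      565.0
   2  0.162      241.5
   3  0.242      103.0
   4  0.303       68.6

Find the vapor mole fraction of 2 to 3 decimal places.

Raoult's law: Kᵢ = Pᵢˢᵃᵗ/P = Pᵢˢᵃᵗ/214.5.
  K_1 = 565.0/214.5 = 2.63403, K_2 = 241.5/214.5 = 1.12587, K_3 = 103.0/214.5 = 0.48019, K_4 = 68.6/214.5 = 0.31981
Rachford–Rice: g(ψ) = Σ zᵢ(Kᵢ−1)/(1+ψ(Kᵢ−1)) = 0.
g(0) = ΣzᵢKᵢ − 1 = 0.167 and g(1) = 1 − Σzᵢ/Kᵢ = -0.707, so a root lies in (0, 1).
Iterate (Newton) starting at ψ = 0.5:
  ψ = 0.500: g = -0.1996, g' = -0.681 → ψ = 0.207
  ψ = 0.207: g = -0.0030, g' = -0.711 → ψ = 0.203
Converged at ψ = 0.203.
Compositions from xᵢ = zᵢ/(1+ψ(Kᵢ−1)), yᵢ = Kᵢxᵢ:
  1: x = 0.220, y = 0.580
  2: x = 0.158, y = 0.178
  3: x = 0.270, y = 0.130
  4: x = 0.351, y = 0.112

y_2 = 0.178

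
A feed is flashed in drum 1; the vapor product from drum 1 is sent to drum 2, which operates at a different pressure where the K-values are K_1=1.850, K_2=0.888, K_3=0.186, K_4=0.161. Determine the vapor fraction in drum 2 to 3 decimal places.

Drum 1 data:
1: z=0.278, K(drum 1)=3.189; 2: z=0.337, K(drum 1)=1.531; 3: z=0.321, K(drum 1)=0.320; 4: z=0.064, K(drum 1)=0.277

V/F (drum 2) = 0.354

Drum 1:
Material balance + equilibrium reduce to Σ zᵢ(Kᵢ−1)/(1+ψ₁(Kᵢ−1)) = 0.
Check two-phase: ΣzᵢKᵢ = 1.523 > 1 and Σzᵢ/Kᵢ = 1.541 > 1, so g(0) = 0.523 > 0 and g(1) = -0.541 < 0.
Newton iteration, ψ₁⁰ = 0.5:
  ψ₁ = 0.500: g = 0.0287, g' = -0.786 → ψ₁ = 0.537
  ψ₁ = 0.537: g = -0.0002, g' = -0.797 → ψ₁ = 0.536
Converged at ψ₁ = 0.536.
Drum-1 compositions:
  1: x = 0.128, y = 0.408
  2: x = 0.262, y = 0.402
  3: x = 0.505, y = 0.162
  4: x = 0.105, y = 0.029
Drum-2 feed = drum-1 vapor: z₂ = (0.4078, 0.4016, 0.1617, 0.0290).
Drum 2:
Newton–Raphson from ψ₂ = 0.5:
  ψ₂ = 0.500: g = -0.0682, g' = -0.516 → ψ₂ = 0.368
  ψ₂ = 0.368: g = -0.0058, g' = -0.437 → ψ₂ = 0.354
Converged at ψ₂ = 0.354.
  1: x = 0.313, y = 0.580
  2: x = 0.418, y = 0.371
  3: x = 0.227, y = 0.042
  4: x = 0.041, y = 0.007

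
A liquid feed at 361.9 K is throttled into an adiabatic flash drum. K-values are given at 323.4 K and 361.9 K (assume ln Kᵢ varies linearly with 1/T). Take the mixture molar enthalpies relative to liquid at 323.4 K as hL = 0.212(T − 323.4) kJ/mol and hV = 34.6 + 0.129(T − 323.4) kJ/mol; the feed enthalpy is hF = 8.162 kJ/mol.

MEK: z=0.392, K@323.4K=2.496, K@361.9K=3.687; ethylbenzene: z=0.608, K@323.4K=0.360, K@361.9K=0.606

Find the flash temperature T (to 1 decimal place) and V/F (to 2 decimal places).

Adiabatic flash: solve Rachford–Rice at each trial T, then check hF = ψ·hV(T) + (1−ψ)·hL(T).
  T = 323.4 K: K = (2.496, 0.360), RR gives ψ = 0.206, H_out = 7.130 kJ/mol
  T = 361.9 K: K = (3.687, 0.606), RR gives ψ = 0.769, H_out = 32.301 kJ/mol
  T = 342.6 K: K = (3.065, 0.474), RR gives ψ = 0.450, H_out = 18.936 kJ/mol
  T = 333.0 K: K = (2.774, 0.415), RR gives ψ = 0.327, H_out = 13.086 kJ/mol
  T = 328.2 K: K = (2.634, 0.387), RR gives ψ = 0.267, H_out = 10.149 kJ/mol
  T = 325.8 K: K = (2.564, 0.373), RR gives ψ = 0.237, H_out = 8.653 kJ/mol
Linear interpolation between T = 323.4 (H_out = 7.130) and T = 325.8 (H_out = 8.653) on hF = 8.162 gives T ≈ 325.0 K, at which ψ = 0.23.

T = 325.0 K, V/F = 0.23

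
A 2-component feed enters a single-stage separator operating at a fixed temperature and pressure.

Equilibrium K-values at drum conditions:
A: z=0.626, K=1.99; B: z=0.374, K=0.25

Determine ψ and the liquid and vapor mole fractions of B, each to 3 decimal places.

Material balance + equilibrium reduce to Σ zᵢ(Kᵢ−1)/(1+ψ(Kᵢ−1)) = 0.
Feasibility: ΣzᵢKᵢ = 1.339, Σzᵢ/Kᵢ = 1.811 — both > 1, two phases present.
Binary case is linear: z₁(K₁−1)(1+ψ(K₂−1)) + z₂(K₂−1)(1+ψ(K₁−1)) = 0
⇒ ψ = [z₁(K₁−1)+z₂(K₂−1)] / [−(K₁−1)(K₂−1)] = 0.3392/0.7425 = 0.457
Compositions from xᵢ = zᵢ/(1+ψ(Kᵢ−1)), yᵢ = Kᵢxᵢ:
  A: x = 0.431, y = 0.858
  B: x = 0.569, y = 0.142

ψ = 0.457, x_B = 0.569, y_B = 0.142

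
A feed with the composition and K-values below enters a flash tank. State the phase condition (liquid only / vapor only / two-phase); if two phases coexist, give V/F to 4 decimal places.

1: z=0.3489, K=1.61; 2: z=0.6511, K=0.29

liquid only

ΣzᵢKᵢ = 0.7505; Σzᵢ/Kᵢ = 2.4619.
Since ΣzᵢKᵢ < 1 the mixture is below its bubble point — single liquid phase.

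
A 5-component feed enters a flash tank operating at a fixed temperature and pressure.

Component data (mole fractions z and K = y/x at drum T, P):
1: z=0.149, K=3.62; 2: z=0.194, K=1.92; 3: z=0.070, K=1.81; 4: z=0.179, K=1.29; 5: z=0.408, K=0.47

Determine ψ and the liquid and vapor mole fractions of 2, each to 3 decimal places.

Newton–Raphson from ψ = 0.57:
  ψ = 0.570: g = 0.0471, g' = -0.503 → ψ = 0.664
Converged at ψ = 0.664.
Compositions from xᵢ = zᵢ/(1+ψ(Kᵢ−1)), yᵢ = Kᵢxᵢ:
  1: x = 0.054, y = 0.197
  2: x = 0.120, y = 0.231
  3: x = 0.046, y = 0.082
  4: x = 0.150, y = 0.194
  5: x = 0.630, y = 0.296

ψ = 0.664, x_2 = 0.120, y_2 = 0.231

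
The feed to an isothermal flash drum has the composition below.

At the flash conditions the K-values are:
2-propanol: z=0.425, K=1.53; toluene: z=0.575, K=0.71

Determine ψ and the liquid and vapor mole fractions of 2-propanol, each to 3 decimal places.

Binary case is linear: z₁(K₁−1)(1+ψ(K₂−1)) + z₂(K₂−1)(1+ψ(K₁−1)) = 0
⇒ ψ = [z₁(K₁−1)+z₂(K₂−1)] / [−(K₁−1)(K₂−1)] = 0.0585/0.1537 = 0.381
Compositions from xᵢ = zᵢ/(1+ψ(Kᵢ−1)), yᵢ = Kᵢxᵢ:
  2-propanol: x = 0.354, y = 0.541
  toluene: x = 0.646, y = 0.459

ψ = 0.381, x_2-propanol = 0.354, y_2-propanol = 0.541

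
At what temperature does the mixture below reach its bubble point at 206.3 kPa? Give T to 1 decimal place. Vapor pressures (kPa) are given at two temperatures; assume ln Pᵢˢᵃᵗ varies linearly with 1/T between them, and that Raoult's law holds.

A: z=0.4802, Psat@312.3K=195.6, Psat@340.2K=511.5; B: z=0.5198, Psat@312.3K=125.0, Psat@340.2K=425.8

T = 318.7 K

Bubble-point temperature: ΣzᵢPᵢˢᵃᵗ(T) = P. Interpolate ln Pᵢˢᵃᵗ = aᵢ + bᵢ/T.
  T = 312.3 K: ΣzᵢPᵢˢᵃᵗ = 158.90 kPa
  T = 340.2 K: ΣzᵢPᵢˢᵃᵗ = 466.95 kPa
  T = 326.2 K: ΣzᵢPᵢˢᵃᵗ = 277.61 kPa
  T = 319.2 K: ΣzᵢPᵢˢᵃᵗ = 210.77 kPa
  T = 315.8 K: ΣzᵢPᵢˢᵃᵗ = 183.64 kPa
  T = 317.5 K: ΣzᵢPᵢˢᵃᵗ = 196.80 kPa
Interpolating between 317.5 K and 319.2 K gives T ≈ 318.7 K.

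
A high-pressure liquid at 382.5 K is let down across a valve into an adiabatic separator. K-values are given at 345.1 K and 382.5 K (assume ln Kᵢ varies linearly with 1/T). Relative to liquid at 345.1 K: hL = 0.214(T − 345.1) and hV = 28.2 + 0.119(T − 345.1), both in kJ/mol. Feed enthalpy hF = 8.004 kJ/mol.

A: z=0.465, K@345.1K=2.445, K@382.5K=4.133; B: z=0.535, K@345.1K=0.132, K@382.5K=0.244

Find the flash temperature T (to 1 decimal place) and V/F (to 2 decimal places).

T = 352.1 K, V/F = 0.24

Adiabatic flash: solve Rachford–Rice at each trial T, then check hF = ψ·hV(T) + (1−ψ)·hL(T).
  T = 345.1 K: K = (2.445, 0.132), RR gives ψ = 0.165, H_out = 4.666 kJ/mol
  T = 382.5 K: K = (4.133, 0.244), RR gives ψ = 0.444, H_out = 18.955 kJ/mol
  T = 363.8 K: K = (3.222, 0.182), RR gives ψ = 0.328, H_out = 12.666 kJ/mol
  T = 354.5 K: K = (2.819, 0.156), RR gives ψ = 0.257, H_out = 9.024 kJ/mol
  T = 349.8 K: K = (2.628, 0.144), RR gives ψ = 0.214, H_out = 6.955 kJ/mol
  T = 352.1 K: K = (2.720, 0.150), RR gives ψ = 0.236, H_out = 7.991 kJ/mol
Linear interpolation between T = 352.1 (H_out = 7.991) and T = 354.5 (H_out = 9.024) on hF = 8.004 gives T ≈ 352.1 K, at which ψ = 0.24.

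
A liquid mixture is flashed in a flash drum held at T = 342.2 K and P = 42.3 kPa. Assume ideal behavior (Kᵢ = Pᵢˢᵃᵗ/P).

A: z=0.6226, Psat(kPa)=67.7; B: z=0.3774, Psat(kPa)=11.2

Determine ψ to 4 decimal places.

ψ = 0.2183

Raoult's law: Kᵢ = Pᵢˢᵃᵗ/P = Pᵢˢᵃᵗ/42.3.
  K_A = 67.7/42.3 = 1.600473, K_B = 11.2/42.3 = 0.264775
Material balance + equilibrium reduce to Σ zᵢ(Kᵢ−1)/(1+ψ(Kᵢ−1)) = 0.
Feasibility: ΣzᵢKᵢ = 1.0964, Σzᵢ/Kᵢ = 1.8144 — both > 1, two phases present.
Newton iteration, ψ⁰ = 0.5:
  ψ = 0.5000: g = -0.15124, g' = -0.6429 → ψ = 0.2648
  ψ = 0.2648: g = -0.02197, g' = -0.4817 → ψ = 0.2191
  ψ = 0.2191: g = -0.00039, g' = -0.4652 → ψ = 0.2183
Converged at ψ = 0.2183.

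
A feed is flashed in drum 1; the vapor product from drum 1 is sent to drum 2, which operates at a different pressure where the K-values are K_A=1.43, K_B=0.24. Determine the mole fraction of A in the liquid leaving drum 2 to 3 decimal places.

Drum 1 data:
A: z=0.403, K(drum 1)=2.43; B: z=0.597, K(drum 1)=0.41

x_A (drum 2) = 0.639

Drum 1:
Newton–Raphson from ψ₁ = 0.5:
  ψ₁ = 0.500: g = -0.1636, g' = -0.698 → ψ₁ = 0.266
Converged at ψ₁ = 0.266.
Drum-1 compositions:
  A: x = 0.292, y = 0.710
  B: x = 0.708, y = 0.290
Drum-2 feed = drum-1 vapor: z₂ = (0.7098, 0.2902).
Drum 2:
Binary case is linear: z₁(K₁−1)(1+ψ₂(K₂−1)) + z₂(K₂−1)(1+ψ₂(K₁−1)) = 0
⇒ ψ₂ = [z₁(K₁−1)+z₂(K₂−1)] / [−(K₁−1)(K₂−1)] = 0.0846/0.3268 = 0.259
  A: x = 0.639, y = 0.913
  B: x = 0.361, y = 0.087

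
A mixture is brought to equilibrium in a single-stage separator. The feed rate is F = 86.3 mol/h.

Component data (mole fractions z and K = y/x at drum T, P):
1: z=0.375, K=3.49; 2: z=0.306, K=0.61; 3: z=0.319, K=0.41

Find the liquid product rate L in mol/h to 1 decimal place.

L = 43.1 mol/h

Rachford–Rice: g(V/F) = Σ zᵢ(Kᵢ−1)/(1+V/F(Kᵢ−1)) = 0.
Feasibility: ΣzᵢKᵢ = 1.626, Σzᵢ/Kᵢ = 1.387 — both > 1, two phases present.
Iterate (Newton) starting at V/F = 0.5:
  V/F = 0.500: g = 0.0007, g' = -0.757 → V/F = 0.501
Converged at V/F = 0.501.
Then V = V/F·F = 0.5009·86.3 = 43.2 mol/h and L = F − V = 43.1 mol/h.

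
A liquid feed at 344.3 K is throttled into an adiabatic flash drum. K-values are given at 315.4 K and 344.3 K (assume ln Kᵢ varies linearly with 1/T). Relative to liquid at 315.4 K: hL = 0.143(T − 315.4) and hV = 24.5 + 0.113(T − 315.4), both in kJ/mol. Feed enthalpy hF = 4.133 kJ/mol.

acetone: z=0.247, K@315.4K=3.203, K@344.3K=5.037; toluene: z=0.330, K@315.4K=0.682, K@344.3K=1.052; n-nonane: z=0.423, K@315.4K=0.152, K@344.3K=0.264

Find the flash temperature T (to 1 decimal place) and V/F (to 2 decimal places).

T = 321.9 K, V/F = 0.13

Adiabatic flash: solve Rachford–Rice at each trial T, then check hF = ψ·hV(T) + (1−ψ)·hL(T).
  T = 315.4 K: K = (3.203, 0.682, 0.152), RR gives ψ = 0.057, H_out = 1.390 kJ/mol
  T = 344.3 K: K = (5.037, 1.052, 0.264), RR gives ψ = 0.360, H_out = 12.635 kJ/mol
  T = 329.9 K: K = (4.060, 0.856, 0.203), RR gives ψ = 0.215, H_out = 7.245 kJ/mol
  T = 322.6 K: K = (3.613, 0.765, 0.176), RR gives ψ = 0.139, H_out = 4.400 kJ/mol
  T = 319.0 K: K = (3.404, 0.723, 0.164), RR gives ψ = 0.099, H_out = 2.929 kJ/mol
  T = 320.8 K: K = (3.507, 0.744, 0.170), RR gives ψ = 0.119, H_out = 3.672 kJ/mol
Linear interpolation between T = 320.8 (H_out = 3.672) and T = 322.6 (H_out = 4.400) on hF = 4.133 gives T ≈ 321.9 K, at which ψ = 0.13.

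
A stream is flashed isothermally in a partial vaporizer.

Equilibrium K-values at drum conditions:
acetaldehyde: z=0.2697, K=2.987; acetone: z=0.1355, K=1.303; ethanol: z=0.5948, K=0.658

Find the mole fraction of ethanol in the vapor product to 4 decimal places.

y_ethanol = 0.5078

Let ψ = V/F and solve Σ zᵢ(Kᵢ−1)/(1+ψ(Kᵢ−1)) = 0.
Feasibility: ΣzᵢKᵢ = 1.3735, Σzᵢ/Kᵢ = 1.0982 — both > 1, two phases present.
Newton–Raphson from ψ = 0.5:
  ψ = 0.5000: g = 0.05909, g' = -0.3786 → ψ = 0.6561
  ψ = 0.6561: g = 0.00460, g' = -0.3250 → ψ = 0.6703
Converged at ψ = 0.6703.
Compositions from xᵢ = zᵢ/(1+ψ(Kᵢ−1)), yᵢ = Kᵢxᵢ:
  acetaldehyde: x = 0.1157, y = 0.3455
  acetone: x = 0.1126, y = 0.1467
  ethanol: x = 0.7717, y = 0.5078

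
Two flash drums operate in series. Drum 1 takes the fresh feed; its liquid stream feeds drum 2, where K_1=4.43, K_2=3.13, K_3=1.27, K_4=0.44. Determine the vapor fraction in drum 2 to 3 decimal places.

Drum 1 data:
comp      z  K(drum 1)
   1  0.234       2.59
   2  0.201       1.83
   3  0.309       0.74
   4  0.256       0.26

V/F (drum 2) = 0.738

Drum 1:
Material balance + equilibrium reduce to Σ zᵢ(Kᵢ−1)/(1+ψ₁(Kᵢ−1)) = 0.
Feasibility: ΣzᵢKᵢ = 1.269, Σzᵢ/Kᵢ = 1.602 — both > 1, two phases present.
Iterate (Newton) starting at ψ₁ = 0.5:
  ψ₁ = 0.500: g = -0.0679, g' = -0.634 → ψ₁ = 0.393
  ψ₁ = 0.393: g = -0.0018, g' = -0.607 → ψ₁ = 0.390
Converged at ψ₁ = 0.390.
Drum-1 compositions:
  1: x = 0.144, y = 0.374
  2: x = 0.152, y = 0.278
  3: x = 0.344, y = 0.254
  4: x = 0.360, y = 0.094
Drum-2 feed = drum-1 liquid: z₂ = (0.1444, 0.1518, 0.3439, 0.3598).
Drum 2:
Newton–Raphson from ψ₂ = 0.5:
  ψ₂ = 0.500: g = 0.1410, g' = -0.629 → ψ₂ = 0.724
  ψ₂ = 0.724: g = 0.0081, g' = -0.583 → ψ₂ = 0.738
Converged at ψ₂ = 0.738.
  1: x = 0.041, y = 0.181
  2: x = 0.059, y = 0.185
  3: x = 0.287, y = 0.364
  4: x = 0.613, y = 0.270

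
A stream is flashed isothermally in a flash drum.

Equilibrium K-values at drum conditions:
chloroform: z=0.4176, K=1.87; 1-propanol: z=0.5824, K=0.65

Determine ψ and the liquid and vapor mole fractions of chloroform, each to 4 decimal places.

Rachford–Rice: g(ψ) = Σ zᵢ(Kᵢ−1)/(1+ψ(Kᵢ−1)) = 0.
Check two-phase: ΣzᵢKᵢ = 1.1595 > 1 and Σzᵢ/Kᵢ = 1.1193 > 1, so g(0) = 0.1595 > 0 and g(1) = -0.1193 < 0.
Binary case is linear: z₁(K₁−1)(1+ψ(K₂−1)) + z₂(K₂−1)(1+ψ(K₁−1)) = 0
⇒ ψ = [z₁(K₁−1)+z₂(K₂−1)] / [−(K₁−1)(K₂−1)] = 0.15947/0.30450 = 0.5237
Compositions from xᵢ = zᵢ/(1+ψ(Kᵢ−1)), yᵢ = Kᵢxᵢ:
  chloroform: x = 0.2869, y = 0.5365
  1-propanol: x = 0.7131, y = 0.4635

ψ = 0.5237, x_chloroform = 0.2869, y_chloroform = 0.5365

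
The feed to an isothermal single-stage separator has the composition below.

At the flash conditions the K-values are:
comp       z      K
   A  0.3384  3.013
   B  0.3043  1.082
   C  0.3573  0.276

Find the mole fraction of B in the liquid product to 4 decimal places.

x_B = 0.2935

Newton–Raphson from ψ = 0.5:
  ψ = 0.5000: g = -0.04200, g' = -0.8026 → ψ = 0.4477
  ψ = 0.4477: g = -0.00036, g' = -0.7913 → ψ = 0.4472
Converged at ψ = 0.4472.
Compositions from xᵢ = zᵢ/(1+ψ(Kᵢ−1)), yᵢ = Kᵢxᵢ:
  A: x = 0.1781, y = 0.5366
  B: x = 0.2935, y = 0.3176
  C: x = 0.5284, y = 0.1458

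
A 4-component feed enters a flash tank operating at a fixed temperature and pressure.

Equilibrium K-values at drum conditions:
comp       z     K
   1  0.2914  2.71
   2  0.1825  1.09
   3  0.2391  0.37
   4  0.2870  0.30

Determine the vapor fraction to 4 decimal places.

ψ = 0.1768

Material balance + equilibrium reduce to Σ zᵢ(Kᵢ−1)/(1+ψ(Kᵢ−1)) = 0.
g(0) = ΣzᵢKᵢ − 1 = 0.1632 and g(1) = 1 − Σzᵢ/Kᵢ = -0.8778, so a root lies in (0, 1).
Iterate (Newton) starting at ψ = 0.5:
  ψ = 0.5000: g = -0.24464, g' = -0.7841 → ψ = 0.1880
  ψ = 0.1880: g = -0.00898, g' = -0.7980 → ψ = 0.1767
  ψ = 0.1767: g = 0.00005, g' = -0.8072 → ψ = 0.1768
Converged at ψ = 0.1768.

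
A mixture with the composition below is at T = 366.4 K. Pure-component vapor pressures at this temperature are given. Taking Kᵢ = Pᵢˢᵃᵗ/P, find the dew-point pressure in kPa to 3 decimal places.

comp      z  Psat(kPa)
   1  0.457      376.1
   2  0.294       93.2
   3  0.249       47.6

At the dew point ψ → 1, so Σzᵢ/Kᵢ = 1 with Kᵢ = Pᵢˢᵃᵗ/P ⇒ 1/P = Σzᵢ/Pᵢˢᵃᵗ.
1/P = 0.457/376.1 + 0.294/93.2 + 0.249/47.6 = 0.009601 ⇒ P = 104.159 kPa

Pdew = 104.159 kPa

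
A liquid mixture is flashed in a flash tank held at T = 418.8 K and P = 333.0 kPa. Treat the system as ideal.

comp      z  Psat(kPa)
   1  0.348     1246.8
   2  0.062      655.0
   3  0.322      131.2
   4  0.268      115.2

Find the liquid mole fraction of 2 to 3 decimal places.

Raoult's law: Kᵢ = Pᵢˢᵃᵗ/P = Pᵢˢᵃᵗ/333.0.
  K_1 = 1246.8/333.0 = 3.74414, K_2 = 655.0/333.0 = 1.96697, K_3 = 131.2/333.0 = 0.39399, K_4 = 115.2/333.0 = 0.34595
Rachford–Rice: g(ψ) = Σ zᵢ(Kᵢ−1)/(1+ψ(Kᵢ−1)) = 0.
Check two-phase: ΣzᵢKᵢ = 1.644 > 1 and Σzᵢ/Kᵢ = 1.716 > 1, so g(0) = 0.644 > 0 and g(1) = -0.716 < 0.
Newton–Raphson from ψ = 0.35:
  ψ = 0.350: g = 0.0569, g' = -1.098 → ψ = 0.402
  ψ = 0.402: g = 0.0016, g' = -1.040 → ψ = 0.403
Converged at ψ = 0.403.
Compositions from xᵢ = zᵢ/(1+ψ(Kᵢ−1)), yᵢ = Kᵢxᵢ:
  1: x = 0.165, y = 0.618
  2: x = 0.045, y = 0.088
  3: x = 0.426, y = 0.168
  4: x = 0.364, y = 0.126

x_2 = 0.045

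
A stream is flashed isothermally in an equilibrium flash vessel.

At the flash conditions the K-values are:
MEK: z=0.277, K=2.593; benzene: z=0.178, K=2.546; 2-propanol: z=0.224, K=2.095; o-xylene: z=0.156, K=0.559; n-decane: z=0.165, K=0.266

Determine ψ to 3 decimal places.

Iterate (Newton) starting at ψ = 0.5:
  ψ = 0.500: g = 0.2798, g' = -0.737 → ψ = 0.880
  ψ = 0.880: g = -0.0288, g' = -1.057 → ψ = 0.852
  ψ = 0.852: g = -0.0009, g' = -0.990 → ψ = 0.851
Converged at ψ = 0.851.

ψ = 0.851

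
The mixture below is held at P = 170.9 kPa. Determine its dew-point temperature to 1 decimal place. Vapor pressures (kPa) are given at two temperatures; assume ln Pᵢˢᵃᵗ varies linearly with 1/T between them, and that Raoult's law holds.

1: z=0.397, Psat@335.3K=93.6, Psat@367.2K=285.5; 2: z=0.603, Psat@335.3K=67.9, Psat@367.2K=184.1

Dew-point temperature: Σzᵢ·P/Pᵢˢᵃᵗ(T) = 1. Interpolate ln Pᵢˢᵃᵗ = aᵢ + bᵢ/T.
  T = 335.3 K: ΣzᵢP/Pᵢˢᵃᵗ = 2.2426
  T = 367.2 K: ΣzᵢP/Pᵢˢᵃᵗ = 0.7974
  T = 351.2 K: ΣzᵢP/Pᵢˢᵃᵗ = 1.3079
  T = 359.2 K: ΣzᵢP/Pᵢˢᵃᵗ = 1.0155
  T = 363.2 K: ΣzᵢP/Pᵢˢᵃᵗ = 0.8987
  T = 361.2 K: ΣzᵢP/Pᵢˢᵃᵗ = 0.9550
Interpolating between 359.2 K and 361.2 K gives T ≈ 359.7 K.

T = 359.7 K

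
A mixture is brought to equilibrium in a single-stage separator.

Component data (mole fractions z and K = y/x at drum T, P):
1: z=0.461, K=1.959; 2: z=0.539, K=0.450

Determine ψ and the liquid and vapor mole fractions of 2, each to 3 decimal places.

ψ = 0.276, x_2 = 0.636, y_2 = 0.286

Binary case is linear: z₁(K₁−1)(1+ψ(K₂−1)) + z₂(K₂−1)(1+ψ(K₁−1)) = 0
⇒ ψ = [z₁(K₁−1)+z₂(K₂−1)] / [−(K₁−1)(K₂−1)] = 0.1456/0.5275 = 0.276
Compositions from xᵢ = zᵢ/(1+ψ(Kᵢ−1)), yᵢ = Kᵢxᵢ:
  1: x = 0.364, y = 0.714
  2: x = 0.636, y = 0.286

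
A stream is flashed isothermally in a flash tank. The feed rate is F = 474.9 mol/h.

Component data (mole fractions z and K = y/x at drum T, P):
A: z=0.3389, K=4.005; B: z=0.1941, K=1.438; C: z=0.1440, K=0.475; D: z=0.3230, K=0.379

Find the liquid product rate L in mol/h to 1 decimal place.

L = 189.6 mol/h

Rachford–Rice: g(V/F) = Σ zᵢ(Kᵢ−1)/(1+V/F(Kᵢ−1)) = 0.
g(0) = ΣzᵢKᵢ − 1 = 0.8272 and g(1) = 1 − Σzᵢ/Kᵢ = -0.3750, so a root lies in (0, 1).
Newton–Raphson from V/F = 0.5:
  V/F = 0.5000: g = 0.08327, g' = -0.8487 → V/F = 0.5981
  V/F = 0.5981: g = 0.00211, g' = -0.8141 → V/F = 0.6007
Converged at V/F = 0.6007.
Then V = V/F·F = 0.6007·474.9 = 285.3 mol/h and L = F − V = 189.6 mol/h.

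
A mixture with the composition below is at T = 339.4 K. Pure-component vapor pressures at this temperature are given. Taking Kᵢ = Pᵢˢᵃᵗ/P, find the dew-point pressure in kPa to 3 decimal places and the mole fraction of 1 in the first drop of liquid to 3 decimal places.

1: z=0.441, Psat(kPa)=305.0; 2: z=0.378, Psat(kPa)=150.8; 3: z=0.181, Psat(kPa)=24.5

At the dew point ψ → 1, so Σzᵢ/Kᵢ = 1 with Kᵢ = Pᵢˢᵃᵗ/P ⇒ 1/P = Σzᵢ/Pᵢˢᵃᵗ.
1/P = 0.441/305.0 + 0.378/150.8 + 0.181/24.5 = 0.011340 ⇒ P = 88.181 kPa
xᵢ = zᵢP/Pᵢˢᵃᵗ ⇒ x_1 = 0.441·88.181/305.0 = 0.128

Pdew = 88.181 kPa, x_1 = 0.128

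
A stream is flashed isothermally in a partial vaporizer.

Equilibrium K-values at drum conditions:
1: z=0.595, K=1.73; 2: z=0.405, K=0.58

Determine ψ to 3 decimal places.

Newton iteration, ψ⁰ = 0.5:
  ψ = 0.500: g = 0.1029, g' = -0.285 → ψ = 0.861
  ψ = 0.861: g = 0.0001, g' = -0.295 → ψ = 0.862
Converged at ψ = 0.862.

ψ = 0.862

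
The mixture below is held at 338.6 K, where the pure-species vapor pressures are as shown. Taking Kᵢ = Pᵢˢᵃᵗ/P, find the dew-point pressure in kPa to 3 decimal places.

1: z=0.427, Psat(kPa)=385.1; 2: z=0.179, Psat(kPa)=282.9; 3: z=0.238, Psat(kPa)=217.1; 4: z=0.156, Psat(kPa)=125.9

At the dew point ψ → 1, so Σzᵢ/Kᵢ = 1 with Kᵢ = Pᵢˢᵃᵗ/P ⇒ 1/P = Σzᵢ/Pᵢˢᵃᵗ.
1/P = 0.427/385.1 + 0.179/282.9 + 0.238/217.1 + 0.156/125.9 = 0.004077 ⇒ P = 245.285 kPa

Pdew = 245.285 kPa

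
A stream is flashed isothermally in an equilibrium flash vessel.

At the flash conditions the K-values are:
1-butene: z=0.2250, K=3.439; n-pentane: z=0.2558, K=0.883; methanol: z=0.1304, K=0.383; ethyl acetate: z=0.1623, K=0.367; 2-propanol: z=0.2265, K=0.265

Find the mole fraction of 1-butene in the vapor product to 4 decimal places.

Iterate (Newton) starting at ψ = 0.5:
  ψ = 0.5000: g = -0.31440, g' = -0.8245 → ψ = 0.1187
  ψ = 0.1187: g = 0.01494, g' = -1.0892 → ψ = 0.1324
  ψ = 0.1324: g = 0.00024, g' = -1.0549 → ψ = 0.1326
Converged at ψ = 0.1326.
Compositions from xᵢ = zᵢ/(1+ψ(Kᵢ−1)), yᵢ = Kᵢxᵢ:
  1-butene: x = 0.1700, y = 0.5846
  n-pentane: x = 0.2598, y = 0.2294
  methanol: x = 0.1420, y = 0.0544
  ethyl acetate: x = 0.1772, y = 0.0650
  2-propanol: x = 0.2510, y = 0.0665

y_1-butene = 0.5846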